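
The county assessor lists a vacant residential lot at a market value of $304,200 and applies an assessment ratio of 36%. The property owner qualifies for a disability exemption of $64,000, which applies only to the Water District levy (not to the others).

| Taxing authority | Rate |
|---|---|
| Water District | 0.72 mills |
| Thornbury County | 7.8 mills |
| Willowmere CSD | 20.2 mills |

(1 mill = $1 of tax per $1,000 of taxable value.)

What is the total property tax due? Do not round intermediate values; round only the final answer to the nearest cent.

$3,099.10

Assessed value = $304,200 × 0.36 = $109,512
Water District: ($109,512 − $64,000) × 0.00072 = $45,512 × 0.00072 = $32.76864
Thornbury County: $109,512 × 0.0078 = $854.1936
Willowmere CSD: $109,512 × 0.0202 = $2,212.1424
Total = $3,099.10464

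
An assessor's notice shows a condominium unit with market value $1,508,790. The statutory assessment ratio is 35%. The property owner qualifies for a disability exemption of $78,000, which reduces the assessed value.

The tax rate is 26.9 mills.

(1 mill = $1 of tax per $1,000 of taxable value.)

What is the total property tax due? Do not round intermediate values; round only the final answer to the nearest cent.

Assessed value = $1,508,790 × 0.35 = $528,076.5
Taxable value = $528,076.5 − $78,000 = $450,076.5
Tax = $450,076.5 × 0.0269 = $12,107.05785

$12,107.06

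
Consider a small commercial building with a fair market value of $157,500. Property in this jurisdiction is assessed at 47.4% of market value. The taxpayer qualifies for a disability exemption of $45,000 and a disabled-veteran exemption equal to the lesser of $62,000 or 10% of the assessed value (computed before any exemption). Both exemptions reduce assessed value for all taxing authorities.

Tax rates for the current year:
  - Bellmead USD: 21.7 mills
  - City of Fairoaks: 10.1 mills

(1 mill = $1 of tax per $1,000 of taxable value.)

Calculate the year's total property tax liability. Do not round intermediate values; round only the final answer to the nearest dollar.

$706

Assessed value = $157,500 × 0.474 = $74,655
Disabled-veteran exemption = min($62,000, 10% × $74,655) = min($62,000, $7,465.5) = $7,465.5 (percentage binds)
Taxable value = $74,655 − $45,000 − $7,465.5 = $22,189.5
Bellmead USD: $22,189.5 × 0.0217 = $481.51215
City of Fairoaks: $22,189.5 × 0.0101 = $224.11395
Total = $705.6261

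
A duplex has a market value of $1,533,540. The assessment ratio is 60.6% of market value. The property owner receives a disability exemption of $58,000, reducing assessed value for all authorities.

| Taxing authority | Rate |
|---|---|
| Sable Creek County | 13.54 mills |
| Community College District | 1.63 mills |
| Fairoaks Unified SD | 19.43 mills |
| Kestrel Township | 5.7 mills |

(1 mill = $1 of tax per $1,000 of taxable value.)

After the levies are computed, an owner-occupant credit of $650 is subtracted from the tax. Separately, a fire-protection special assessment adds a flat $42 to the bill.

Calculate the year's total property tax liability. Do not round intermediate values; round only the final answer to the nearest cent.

Assessed value = $1,533,540 × 0.606 = $929,325.24
Taxable value = $929,325.24 − $58,000 = $871,325.24
Sable Creek County: $871,325.24 × 0.01354 = $11,797.7437496
Community College District: $871,325.24 × 0.00163 = $1,420.2601412
Fairoaks Unified SD: $871,325.24 × 0.01943 = $16,929.8494132
Kestrel Township: $871,325.24 × 0.0057 = $4,966.553868
Levies subtotal = $35,114.407172
After credit = $35,114.407172 − $650 = $34,464.407172
Total = $34,464.407172 + $42 = $34,506.407172

$34,506.41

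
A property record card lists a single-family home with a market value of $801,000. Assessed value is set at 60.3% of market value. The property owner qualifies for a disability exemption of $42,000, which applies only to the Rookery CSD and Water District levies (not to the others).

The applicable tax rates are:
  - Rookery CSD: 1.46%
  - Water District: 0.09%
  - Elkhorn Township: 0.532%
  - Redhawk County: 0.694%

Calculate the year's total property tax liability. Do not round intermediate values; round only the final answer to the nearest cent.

$12,757.16

Assessed value = $801,000 × 0.603 = $483,003
Rookery CSD: ($483,003 − $42,000) × 0.0146 = $441,003 × 0.0146 = $6,438.6438
Water District: ($483,003 − $42,000) × 0.0009 = $441,003 × 0.0009 = $396.9027
Elkhorn Township: $483,003 × 0.00532 = $2,569.57596
Redhawk County: $483,003 × 0.00694 = $3,352.04082
Total = $12,757.16328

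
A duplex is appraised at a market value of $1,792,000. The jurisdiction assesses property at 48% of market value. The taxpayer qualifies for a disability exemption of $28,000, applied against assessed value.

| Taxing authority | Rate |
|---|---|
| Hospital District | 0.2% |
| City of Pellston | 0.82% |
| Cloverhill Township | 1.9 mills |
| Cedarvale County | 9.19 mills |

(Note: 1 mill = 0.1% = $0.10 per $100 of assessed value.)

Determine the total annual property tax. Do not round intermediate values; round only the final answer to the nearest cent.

$17,716.69

Assessed value = $1,792,000 × 0.48 = $860,160
Taxable value = $860,160 − $28,000 = $832,160
Hospital District: $832,160 × 0.002 = $1,664.32
City of Pellston: $832,160 × 0.0082 = $6,823.712
Cloverhill Township: $832,160 × 0.0019 = $1,581.104
Cedarvale County: $832,160 × 0.00919 = $7,647.5504
Total = $17,716.6864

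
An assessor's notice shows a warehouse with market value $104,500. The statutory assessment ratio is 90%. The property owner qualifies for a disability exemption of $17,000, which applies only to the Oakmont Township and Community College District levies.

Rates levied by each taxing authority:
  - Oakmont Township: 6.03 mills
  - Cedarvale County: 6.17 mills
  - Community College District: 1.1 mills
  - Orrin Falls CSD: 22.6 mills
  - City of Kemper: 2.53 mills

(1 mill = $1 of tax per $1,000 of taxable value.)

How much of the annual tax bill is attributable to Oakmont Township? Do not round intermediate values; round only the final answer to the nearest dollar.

Assessed value = $104,500 × 0.9 = $94,050
Oakmont Township taxable value = $94,050 − $17,000 = $77,050
Oakmont Township levy = $77,050 × 0.00603 = $464.6115

$465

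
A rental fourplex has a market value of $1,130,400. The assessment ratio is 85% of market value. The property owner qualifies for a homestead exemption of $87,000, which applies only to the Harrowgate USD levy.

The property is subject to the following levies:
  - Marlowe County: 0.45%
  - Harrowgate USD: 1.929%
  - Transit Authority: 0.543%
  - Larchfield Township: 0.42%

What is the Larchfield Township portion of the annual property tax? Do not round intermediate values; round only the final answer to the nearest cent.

Assessed value = $1,130,400 × 0.85 = $960,840
Larchfield Township taxable value = $960,840 (exemption does not apply)
Larchfield Township levy = $960,840 × 0.0042 = $4,035.528

$4,035.53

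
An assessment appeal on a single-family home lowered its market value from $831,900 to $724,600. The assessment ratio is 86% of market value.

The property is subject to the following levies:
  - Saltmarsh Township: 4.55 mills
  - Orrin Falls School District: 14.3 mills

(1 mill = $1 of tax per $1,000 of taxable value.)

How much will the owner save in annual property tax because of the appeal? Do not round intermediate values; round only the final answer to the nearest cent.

$1,739.44

Old assessed value = $831,900 × 0.86 = $715,434
New assessed value = $724,600 × 0.86 = $623,156
Combined rate = 0.00455 + 0.0143 = 0.01885
Old tax = $715,434 × 0.01885 = $13,485.9309
New tax = $623,156 × 0.01885 = $11,746.4906
Reduction = $13,485.9309 − $11,746.4906 = $1,739.4403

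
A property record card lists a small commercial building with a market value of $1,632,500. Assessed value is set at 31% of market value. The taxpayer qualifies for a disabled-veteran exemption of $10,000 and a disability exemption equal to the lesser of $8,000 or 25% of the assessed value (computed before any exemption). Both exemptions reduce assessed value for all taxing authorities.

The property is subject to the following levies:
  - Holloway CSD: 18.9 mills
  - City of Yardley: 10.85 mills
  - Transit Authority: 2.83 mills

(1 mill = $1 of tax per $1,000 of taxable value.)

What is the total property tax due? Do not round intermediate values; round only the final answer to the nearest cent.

$15,901.48

Assessed value = $1,632,500 × 0.31 = $506,075
Disability exemption = min($8,000, 25% × $506,075) = min($8,000, $126,518.75) = $8,000 (dollar cap binds)
Taxable value = $506,075 − $10,000 − $8,000 = $488,075
Holloway CSD: $488,075 × 0.0189 = $9,224.6175
City of Yardley: $488,075 × 0.01085 = $5,295.61375
Transit Authority: $488,075 × 0.00283 = $1,381.25225
Total = $15,901.4835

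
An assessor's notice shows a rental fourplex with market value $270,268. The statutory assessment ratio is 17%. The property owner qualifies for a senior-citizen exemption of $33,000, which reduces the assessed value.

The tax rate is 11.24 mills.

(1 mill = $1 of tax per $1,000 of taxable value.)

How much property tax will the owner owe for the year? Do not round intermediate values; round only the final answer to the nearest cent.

$145.51

Assessed value = $270,268 × 0.17 = $45,945.56
Taxable value = $45,945.56 − $33,000 = $12,945.56
Tax = $12,945.56 × 0.01124 = $145.5080944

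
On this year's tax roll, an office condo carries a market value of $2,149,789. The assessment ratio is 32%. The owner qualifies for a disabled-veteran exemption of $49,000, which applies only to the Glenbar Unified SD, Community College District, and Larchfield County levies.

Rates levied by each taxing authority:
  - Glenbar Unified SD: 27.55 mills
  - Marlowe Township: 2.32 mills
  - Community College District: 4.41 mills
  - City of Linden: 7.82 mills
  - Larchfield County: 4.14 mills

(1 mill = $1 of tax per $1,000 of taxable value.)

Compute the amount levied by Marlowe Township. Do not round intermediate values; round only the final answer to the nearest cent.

$1,596.00

Assessed value = $2,149,789 × 0.32 = $687,932.48
Marlowe Township taxable value = $687,932.48 (exemption does not apply)
Marlowe Township levy = $687,932.48 × 0.00232 = $1,596.0033536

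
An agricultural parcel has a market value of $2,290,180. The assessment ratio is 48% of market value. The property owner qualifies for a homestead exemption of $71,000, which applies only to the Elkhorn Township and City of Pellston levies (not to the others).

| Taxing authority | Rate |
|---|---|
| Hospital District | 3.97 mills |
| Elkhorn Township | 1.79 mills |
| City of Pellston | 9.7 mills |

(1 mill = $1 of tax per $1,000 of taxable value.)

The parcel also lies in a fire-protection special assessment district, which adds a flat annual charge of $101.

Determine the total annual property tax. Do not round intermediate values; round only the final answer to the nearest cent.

Assessed value = $2,290,180 × 0.48 = $1,099,286.4
Hospital District: $1,099,286.4 × 0.00397 = $4,364.167008
Elkhorn Township: ($1,099,286.4 − $71,000) × 0.00179 = $1,028,286.4 × 0.00179 = $1,840.632656
City of Pellston: ($1,099,286.4 − $71,000) × 0.0097 = $1,028,286.4 × 0.0097 = $9,974.37808
Levies subtotal = $16,179.177744
Total = $16,179.177744 + $101 = $16,280.177744

$16,280.18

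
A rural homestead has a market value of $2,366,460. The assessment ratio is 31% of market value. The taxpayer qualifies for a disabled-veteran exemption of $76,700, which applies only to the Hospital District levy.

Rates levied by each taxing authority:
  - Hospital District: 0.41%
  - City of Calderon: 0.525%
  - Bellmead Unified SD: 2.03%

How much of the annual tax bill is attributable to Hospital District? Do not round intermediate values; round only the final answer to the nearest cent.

$2,693.30

Assessed value = $2,366,460 × 0.31 = $733,602.6
Hospital District taxable value = $733,602.6 − $76,700 = $656,902.6
Hospital District levy = $656,902.6 × 0.0041 = $2,693.30066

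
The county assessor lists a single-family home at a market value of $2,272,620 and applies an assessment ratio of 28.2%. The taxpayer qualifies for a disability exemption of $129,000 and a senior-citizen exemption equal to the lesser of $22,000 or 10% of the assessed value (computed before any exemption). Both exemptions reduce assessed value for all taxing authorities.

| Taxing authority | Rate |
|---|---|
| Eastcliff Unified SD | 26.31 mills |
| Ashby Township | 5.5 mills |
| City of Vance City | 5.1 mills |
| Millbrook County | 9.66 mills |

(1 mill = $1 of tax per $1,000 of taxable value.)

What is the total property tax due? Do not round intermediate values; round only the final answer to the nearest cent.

$22,813.66

Assessed value = $2,272,620 × 0.282 = $640,878.84
Senior-citizen exemption = min($22,000, 10% × $640,878.84) = min($22,000, $64,087.884) = $22,000 (dollar cap binds)
Taxable value = $640,878.84 − $129,000 − $22,000 = $489,878.84
Eastcliff Unified SD: $489,878.84 × 0.02631 = $12,888.7122804
Ashby Township: $489,878.84 × 0.0055 = $2,694.33362
City of Vance City: $489,878.84 × 0.0051 = $2,498.382084
Millbrook County: $489,878.84 × 0.00966 = $4,732.2295944
Total = $22,813.6575788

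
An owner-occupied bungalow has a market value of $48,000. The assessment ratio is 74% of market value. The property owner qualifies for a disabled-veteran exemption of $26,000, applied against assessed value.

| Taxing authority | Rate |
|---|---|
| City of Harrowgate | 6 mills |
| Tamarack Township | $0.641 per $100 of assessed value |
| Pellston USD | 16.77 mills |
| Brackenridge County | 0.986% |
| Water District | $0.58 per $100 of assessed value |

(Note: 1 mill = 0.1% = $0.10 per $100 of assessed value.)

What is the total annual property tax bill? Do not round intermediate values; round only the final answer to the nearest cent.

$426.88

Assessed value = $48,000 × 0.74 = $35,520
Taxable value = $35,520 − $26,000 = $9,520
City of Harrowgate: $9,520 × 0.006 = $57.12
Tamarack Township: $9,520 × 0.00641 = $61.0232
Pellston USD: $9,520 × 0.01677 = $159.6504
Brackenridge County: $9,520 × 0.00986 = $93.8672
Water District: $9,520 × 0.0058 = $55.216
Total = $426.8768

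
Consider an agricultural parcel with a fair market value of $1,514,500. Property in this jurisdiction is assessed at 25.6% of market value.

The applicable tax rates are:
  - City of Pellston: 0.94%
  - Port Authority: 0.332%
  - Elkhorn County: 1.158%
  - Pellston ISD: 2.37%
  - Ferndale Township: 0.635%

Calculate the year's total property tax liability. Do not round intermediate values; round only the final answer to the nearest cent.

$21,072.15

Assessed value = $1,514,500 × 0.256 = $387,712
City of Pellston: $387,712 × 0.0094 = $3,644.4928
Port Authority: $387,712 × 0.00332 = $1,287.20384
Elkhorn County: $387,712 × 0.01158 = $4,489.70496
Pellston ISD: $387,712 × 0.0237 = $9,188.7744
Ferndale Township: $387,712 × 0.00635 = $2,461.9712
Total = $3,644.4928 + $1,287.20384 + $4,489.70496 + $9,188.7744 + $2,461.9712 = $21,072.1472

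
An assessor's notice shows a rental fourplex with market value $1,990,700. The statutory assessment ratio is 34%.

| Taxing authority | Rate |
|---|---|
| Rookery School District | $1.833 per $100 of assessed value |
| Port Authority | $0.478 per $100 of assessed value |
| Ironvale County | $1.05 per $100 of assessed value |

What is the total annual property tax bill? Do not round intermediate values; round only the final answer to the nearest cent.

Assessed value = $1,990,700 × 0.34 = $676,838
Rookery School District: $676,838 × 0.01833 = $12,406.44054
Port Authority: $676,838 × 0.00478 = $3,235.28564
Ironvale County: $676,838 × 0.0105 = $7,106.799
Total = $12,406.44054 + $3,235.28564 + $7,106.799 = $22,748.52518

$22,748.53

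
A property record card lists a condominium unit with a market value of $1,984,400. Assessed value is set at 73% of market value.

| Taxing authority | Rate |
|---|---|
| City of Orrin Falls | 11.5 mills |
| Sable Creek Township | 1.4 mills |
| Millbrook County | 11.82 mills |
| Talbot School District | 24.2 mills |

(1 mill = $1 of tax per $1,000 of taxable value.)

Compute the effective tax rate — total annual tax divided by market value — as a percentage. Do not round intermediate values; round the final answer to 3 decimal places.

3.571%

Assessed value = $1,984,400 × 0.73 = $1,448,612
City of Orrin Falls: $1,448,612 × 0.0115 = $16,659.038
Sable Creek Township: $1,448,612 × 0.0014 = $2,028.0568
Millbrook County: $1,448,612 × 0.01182 = $17,122.59384
Talbot School District: $1,448,612 × 0.0242 = $35,056.4104
Total tax = $70,866.09904
Effective rate = $70,866.09904 ÷ $1,984,400 = 3.571% of market value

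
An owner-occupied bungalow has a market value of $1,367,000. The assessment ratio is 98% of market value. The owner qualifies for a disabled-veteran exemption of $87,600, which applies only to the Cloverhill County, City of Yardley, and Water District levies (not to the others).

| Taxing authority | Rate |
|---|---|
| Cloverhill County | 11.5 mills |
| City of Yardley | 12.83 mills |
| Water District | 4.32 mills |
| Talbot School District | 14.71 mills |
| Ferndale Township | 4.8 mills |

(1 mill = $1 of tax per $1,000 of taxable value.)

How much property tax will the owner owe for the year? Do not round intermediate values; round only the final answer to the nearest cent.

$62,008.29

Assessed value = $1,367,000 × 0.98 = $1,339,660
Cloverhill County: ($1,339,660 − $87,600) × 0.0115 = $1,252,060 × 0.0115 = $14,398.69
City of Yardley: ($1,339,660 − $87,600) × 0.01283 = $1,252,060 × 0.01283 = $16,063.9298
Water District: ($1,339,660 − $87,600) × 0.00432 = $1,252,060 × 0.00432 = $5,408.8992
Talbot School District: $1,339,660 × 0.01471 = $19,706.3986
Ferndale Township: $1,339,660 × 0.0048 = $6,430.368
Total = $62,008.2856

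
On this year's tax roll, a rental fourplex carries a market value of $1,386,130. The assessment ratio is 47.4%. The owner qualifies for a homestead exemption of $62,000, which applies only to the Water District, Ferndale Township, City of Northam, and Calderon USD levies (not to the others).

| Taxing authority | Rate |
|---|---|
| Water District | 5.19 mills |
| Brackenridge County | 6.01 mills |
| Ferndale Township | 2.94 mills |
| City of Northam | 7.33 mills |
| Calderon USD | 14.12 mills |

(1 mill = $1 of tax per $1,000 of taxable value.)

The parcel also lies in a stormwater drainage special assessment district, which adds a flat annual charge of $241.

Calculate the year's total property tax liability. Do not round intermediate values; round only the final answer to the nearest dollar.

Assessed value = $1,386,130 × 0.474 = $657,025.62
Water District: ($657,025.62 − $62,000) × 0.00519 = $595,025.62 × 0.00519 = $3,088.1829678
Brackenridge County: $657,025.62 × 0.00601 = $3,948.7239762
Ferndale Township: ($657,025.62 − $62,000) × 0.00294 = $595,025.62 × 0.00294 = $1,749.3753228
City of Northam: ($657,025.62 − $62,000) × 0.00733 = $595,025.62 × 0.00733 = $4,361.5377946
Calderon USD: ($657,025.62 − $62,000) × 0.01412 = $595,025.62 × 0.01412 = $8,401.7617544
Levies subtotal = $21,549.5818158
Total = $21,549.5818158 + $241 = $21,790.5818158

$21,791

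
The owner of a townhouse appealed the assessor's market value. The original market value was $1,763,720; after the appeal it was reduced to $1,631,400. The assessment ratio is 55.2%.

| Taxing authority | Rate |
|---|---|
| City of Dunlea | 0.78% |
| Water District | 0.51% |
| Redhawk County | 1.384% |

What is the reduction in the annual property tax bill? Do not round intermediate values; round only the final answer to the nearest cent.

$1,953.11

Old assessed value = $1,763,720 × 0.552 = $973,573.44
New assessed value = $1,631,400 × 0.552 = $900,532.8
Combined rate = 0.0078 + 0.0051 + 0.01384 = 0.02674
Old tax = $973,573.44 × 0.02674 = $26,033.3537856
New tax = $900,532.8 × 0.02674 = $24,080.247072
Reduction = $26,033.3537856 − $24,080.247072 = $1,953.1067136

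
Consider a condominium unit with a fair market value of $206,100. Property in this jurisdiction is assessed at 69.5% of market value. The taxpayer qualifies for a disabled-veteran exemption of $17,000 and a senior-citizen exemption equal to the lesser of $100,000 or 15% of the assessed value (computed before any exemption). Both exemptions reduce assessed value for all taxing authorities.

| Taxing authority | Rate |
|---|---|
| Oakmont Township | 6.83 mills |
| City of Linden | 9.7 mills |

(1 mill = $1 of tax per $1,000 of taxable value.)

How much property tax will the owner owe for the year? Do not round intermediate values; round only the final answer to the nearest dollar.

$1,732

Assessed value = $206,100 × 0.695 = $143,239.5
Senior-citizen exemption = min($100,000, 15% × $143,239.5) = min($100,000, $21,485.925) = $21,485.925 (percentage binds)
Taxable value = $143,239.5 − $17,000 − $21,485.925 = $104,753.575
Oakmont Township: $104,753.575 × 0.00683 = $715.46691725
City of Linden: $104,753.575 × 0.0097 = $1,016.1096775
Total = $1,731.57659475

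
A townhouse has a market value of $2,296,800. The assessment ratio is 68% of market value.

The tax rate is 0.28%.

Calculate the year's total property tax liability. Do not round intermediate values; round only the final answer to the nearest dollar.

Assessed value = $2,296,800 × 0.68 = $1,561,824
Tax = $1,561,824 × 0.0028 = $4,373.1072

$4,373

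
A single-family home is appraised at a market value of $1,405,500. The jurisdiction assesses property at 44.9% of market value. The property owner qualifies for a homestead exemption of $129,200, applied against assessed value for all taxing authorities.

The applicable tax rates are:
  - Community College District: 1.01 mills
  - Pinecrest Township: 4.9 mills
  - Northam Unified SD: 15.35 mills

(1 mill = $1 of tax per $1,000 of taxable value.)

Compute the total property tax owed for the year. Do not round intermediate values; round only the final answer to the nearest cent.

$10,669.75

Assessed value = $1,405,500 × 0.449 = $631,069.5
Taxable value = $631,069.5 − $129,200 = $501,869.5
Community College District: $501,869.5 × 0.00101 = $506.888195
Pinecrest Township: $501,869.5 × 0.0049 = $2,459.16055
Northam Unified SD: $501,869.5 × 0.01535 = $7,703.696825
Total = $506.888195 + $2,459.16055 + $7,703.696825 = $10,669.74557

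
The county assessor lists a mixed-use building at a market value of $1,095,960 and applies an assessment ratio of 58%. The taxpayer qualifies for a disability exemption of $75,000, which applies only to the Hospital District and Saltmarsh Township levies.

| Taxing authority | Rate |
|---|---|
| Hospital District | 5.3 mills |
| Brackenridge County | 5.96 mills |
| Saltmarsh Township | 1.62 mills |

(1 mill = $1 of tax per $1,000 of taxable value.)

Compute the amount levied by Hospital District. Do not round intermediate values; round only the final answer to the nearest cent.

$2,971.48

Assessed value = $1,095,960 × 0.58 = $635,656.8
Hospital District taxable value = $635,656.8 − $75,000 = $560,656.8
Hospital District levy = $560,656.8 × 0.0053 = $2,971.48104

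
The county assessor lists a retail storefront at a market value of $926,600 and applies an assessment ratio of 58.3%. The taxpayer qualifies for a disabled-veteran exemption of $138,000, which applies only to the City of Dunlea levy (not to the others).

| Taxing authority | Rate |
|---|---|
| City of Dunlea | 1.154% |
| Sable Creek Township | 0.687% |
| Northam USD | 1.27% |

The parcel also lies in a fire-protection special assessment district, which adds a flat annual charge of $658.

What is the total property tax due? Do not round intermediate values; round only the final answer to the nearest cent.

$15,871.34

Assessed value = $926,600 × 0.583 = $540,207.8
City of Dunlea: ($540,207.8 − $138,000) × 0.01154 = $402,207.8 × 0.01154 = $4,641.478012
Sable Creek Township: $540,207.8 × 0.00687 = $3,711.227586
Northam USD: $540,207.8 × 0.0127 = $6,860.63906
Levies subtotal = $15,213.344658
Total = $15,213.344658 + $658 = $15,871.344658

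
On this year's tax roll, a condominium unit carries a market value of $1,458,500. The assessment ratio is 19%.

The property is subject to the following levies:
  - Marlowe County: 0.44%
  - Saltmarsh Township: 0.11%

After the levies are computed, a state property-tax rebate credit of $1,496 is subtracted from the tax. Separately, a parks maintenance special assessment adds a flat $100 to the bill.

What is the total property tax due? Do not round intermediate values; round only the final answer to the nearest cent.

$128.13

Assessed value = $1,458,500 × 0.19 = $277,115
Marlowe County: $277,115 × 0.0044 = $1,219.306
Saltmarsh Township: $277,115 × 0.0011 = $304.8265
Levies subtotal = $1,524.1325
After credit = $1,524.1325 − $1,496 = $28.1325
Total = $28.1325 + $100 = $128.1325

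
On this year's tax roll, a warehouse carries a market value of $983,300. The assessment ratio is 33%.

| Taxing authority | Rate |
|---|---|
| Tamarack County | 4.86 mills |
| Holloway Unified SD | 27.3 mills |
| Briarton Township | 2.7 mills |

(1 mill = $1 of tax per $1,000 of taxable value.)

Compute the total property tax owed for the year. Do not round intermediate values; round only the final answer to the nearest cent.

Assessed value = $983,300 × 0.33 = $324,489
Tamarack County: $324,489 × 0.00486 = $1,577.01654
Holloway Unified SD: $324,489 × 0.0273 = $8,858.5497
Briarton Township: $324,489 × 0.0027 = $876.1203
Total = $1,577.01654 + $8,858.5497 + $876.1203 = $11,311.68654

$11,311.69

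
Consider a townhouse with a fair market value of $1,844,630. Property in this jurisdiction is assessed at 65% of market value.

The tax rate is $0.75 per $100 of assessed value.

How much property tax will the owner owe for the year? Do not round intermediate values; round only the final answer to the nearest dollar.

$8,993

Assessed value = $1,844,630 × 0.65 = $1,199,009.5
Tax = $1,199,009.5 × 0.0075 = $8,992.57125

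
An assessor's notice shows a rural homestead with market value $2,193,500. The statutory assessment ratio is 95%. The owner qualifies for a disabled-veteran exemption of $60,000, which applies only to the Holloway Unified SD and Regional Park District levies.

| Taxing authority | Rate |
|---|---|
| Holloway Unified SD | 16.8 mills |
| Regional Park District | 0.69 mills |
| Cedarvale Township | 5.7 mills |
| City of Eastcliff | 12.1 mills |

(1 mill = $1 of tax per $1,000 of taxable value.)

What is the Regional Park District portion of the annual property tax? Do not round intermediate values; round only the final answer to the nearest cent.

$1,396.44

Assessed value = $2,193,500 × 0.95 = $2,083,825
Regional Park District taxable value = $2,083,825 − $60,000 = $2,023,825
Regional Park District levy = $2,023,825 × 0.00069 = $1,396.43925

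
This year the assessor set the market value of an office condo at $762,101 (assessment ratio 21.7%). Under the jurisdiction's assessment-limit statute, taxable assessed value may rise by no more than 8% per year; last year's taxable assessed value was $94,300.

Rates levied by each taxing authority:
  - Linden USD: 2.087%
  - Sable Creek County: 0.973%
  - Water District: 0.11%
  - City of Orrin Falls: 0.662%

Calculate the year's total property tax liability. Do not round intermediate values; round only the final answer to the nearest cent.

Uncapped assessed value = $762,101 × 0.217 = $165,375.917
Cap limit = $94,300 × 1.08 = $101,844
Taxable assessed value = min($165,375.917, $101,844) = $101,844 (cap binds)
Linden USD: $101,844 × 0.02087 = $2,125.48428
Sable Creek County: $101,844 × 0.00973 = $990.94212
Water District: $101,844 × 0.0011 = $112.0284
City of Orrin Falls: $101,844 × 0.00662 = $674.20728
Total = $3,902.66208

$3,902.66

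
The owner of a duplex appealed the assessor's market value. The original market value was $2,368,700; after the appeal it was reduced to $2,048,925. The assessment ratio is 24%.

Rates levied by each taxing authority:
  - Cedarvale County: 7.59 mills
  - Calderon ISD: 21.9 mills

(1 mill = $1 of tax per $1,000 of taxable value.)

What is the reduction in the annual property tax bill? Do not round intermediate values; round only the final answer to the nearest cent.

Old assessed value = $2,368,700 × 0.24 = $568,488
New assessed value = $2,048,925 × 0.24 = $491,742
Combined rate = 0.00759 + 0.0219 = 0.02949
Old tax = $568,488 × 0.02949 = $16,764.71112
New tax = $491,742 × 0.02949 = $14,501.47158
Reduction = $16,764.71112 − $14,501.47158 = $2,263.23954

$2,263.24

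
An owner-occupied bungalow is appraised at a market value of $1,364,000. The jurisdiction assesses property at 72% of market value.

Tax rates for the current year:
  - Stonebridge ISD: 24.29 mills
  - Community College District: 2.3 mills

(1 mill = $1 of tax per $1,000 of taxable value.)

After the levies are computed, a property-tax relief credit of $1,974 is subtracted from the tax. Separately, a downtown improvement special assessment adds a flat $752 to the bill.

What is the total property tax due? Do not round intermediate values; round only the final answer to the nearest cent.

$24,891.51

Assessed value = $1,364,000 × 0.72 = $982,080
Stonebridge ISD: $982,080 × 0.02429 = $23,854.7232
Community College District: $982,080 × 0.0023 = $2,258.784
Levies subtotal = $26,113.5072
After credit = $26,113.5072 − $1,974 = $24,139.5072
Total = $24,139.5072 + $752 = $24,891.5072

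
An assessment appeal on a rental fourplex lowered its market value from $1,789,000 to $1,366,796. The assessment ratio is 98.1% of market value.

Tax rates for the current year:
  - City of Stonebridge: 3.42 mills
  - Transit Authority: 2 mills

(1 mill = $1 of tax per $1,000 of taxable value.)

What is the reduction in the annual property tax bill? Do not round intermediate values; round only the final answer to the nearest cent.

$2,244.87

Old assessed value = $1,789,000 × 0.981 = $1,755,009
New assessed value = $1,366,796 × 0.981 = $1,340,826.876
Combined rate = 0.00342 + 0.002 = 0.00542
Old tax = $1,755,009 × 0.00542 = $9,512.14878
New tax = $1,340,826.876 × 0.00542 = $7,267.28166792
Reduction = $9,512.14878 − $7,267.28166792 = $2,244.86711208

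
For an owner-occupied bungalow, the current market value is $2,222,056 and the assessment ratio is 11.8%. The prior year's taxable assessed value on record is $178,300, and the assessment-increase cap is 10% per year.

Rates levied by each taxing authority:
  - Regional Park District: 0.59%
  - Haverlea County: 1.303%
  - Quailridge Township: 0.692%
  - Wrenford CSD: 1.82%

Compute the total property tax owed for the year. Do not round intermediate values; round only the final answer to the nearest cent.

Uncapped assessed value = $2,222,056 × 0.118 = $262,202.608
Cap limit = $178,300 × 1.1 = $196,130
Taxable assessed value = min($262,202.608, $196,130) = $196,130 (cap binds)
Regional Park District: $196,130 × 0.0059 = $1,157.167
Haverlea County: $196,130 × 0.01303 = $2,555.5739
Quailridge Township: $196,130 × 0.00692 = $1,357.2196
Wrenford CSD: $196,130 × 0.0182 = $3,569.566
Total = $8,639.5265

$8,639.53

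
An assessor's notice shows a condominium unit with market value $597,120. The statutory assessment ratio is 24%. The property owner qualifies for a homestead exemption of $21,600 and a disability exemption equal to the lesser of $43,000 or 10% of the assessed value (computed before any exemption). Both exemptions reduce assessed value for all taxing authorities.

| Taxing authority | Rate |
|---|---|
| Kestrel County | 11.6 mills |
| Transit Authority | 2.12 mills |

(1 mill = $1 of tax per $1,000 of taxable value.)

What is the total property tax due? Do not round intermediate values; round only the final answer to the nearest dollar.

$1,473

Assessed value = $597,120 × 0.24 = $143,308.8
Disability exemption = min($43,000, 10% × $143,308.8) = min($43,000, $14,330.88) = $14,330.88 (percentage binds)
Taxable value = $143,308.8 − $21,600 − $14,330.88 = $107,377.92
Kestrel County: $107,377.92 × 0.0116 = $1,245.583872
Transit Authority: $107,377.92 × 0.00212 = $227.6411904
Total = $1,473.2250624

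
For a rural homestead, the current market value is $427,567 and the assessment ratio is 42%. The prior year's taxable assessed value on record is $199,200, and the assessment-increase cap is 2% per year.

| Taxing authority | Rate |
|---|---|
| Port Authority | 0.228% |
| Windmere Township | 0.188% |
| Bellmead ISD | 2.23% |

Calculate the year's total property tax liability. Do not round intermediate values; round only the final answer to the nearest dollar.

$4,752

Uncapped assessed value = $427,567 × 0.42 = $179,578.14
Cap limit = $199,200 × 1.02 = $203,184
Taxable assessed value = min($179,578.14, $203,184) = $179,578.14 (cap does not bind)
Port Authority: $179,578.14 × 0.00228 = $409.4381592
Windmere Township: $179,578.14 × 0.00188 = $337.6069032
Bellmead ISD: $179,578.14 × 0.0223 = $4,004.592522
Total = $4,751.6375844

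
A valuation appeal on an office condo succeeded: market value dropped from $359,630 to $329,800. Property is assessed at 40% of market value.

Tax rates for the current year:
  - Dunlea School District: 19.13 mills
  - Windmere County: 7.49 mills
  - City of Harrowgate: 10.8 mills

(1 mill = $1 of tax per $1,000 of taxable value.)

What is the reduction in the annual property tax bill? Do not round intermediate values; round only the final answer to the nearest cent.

Old assessed value = $359,630 × 0.4 = $143,852
New assessed value = $329,800 × 0.4 = $131,920
Combined rate = 0.01913 + 0.00749 + 0.0108 = 0.03742
Old tax = $143,852 × 0.03742 = $5,382.94184
New tax = $131,920 × 0.03742 = $4,936.4464
Reduction = $5,382.94184 − $4,936.4464 = $446.49544

$446.50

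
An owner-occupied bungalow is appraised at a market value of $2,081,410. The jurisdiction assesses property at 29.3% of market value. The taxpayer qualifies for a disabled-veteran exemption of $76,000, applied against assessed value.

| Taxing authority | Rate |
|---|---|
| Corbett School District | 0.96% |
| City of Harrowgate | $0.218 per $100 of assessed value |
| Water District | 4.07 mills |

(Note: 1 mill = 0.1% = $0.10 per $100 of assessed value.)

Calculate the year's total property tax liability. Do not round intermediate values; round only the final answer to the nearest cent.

Assessed value = $2,081,410 × 0.293 = $609,853.13
Taxable value = $609,853.13 − $76,000 = $533,853.13
Corbett School District: $533,853.13 × 0.0096 = $5,124.990048
City of Harrowgate: $533,853.13 × 0.00218 = $1,163.7998234
Water District: $533,853.13 × 0.00407 = $2,172.7822391
Total = $8,461.5721105

$8,461.57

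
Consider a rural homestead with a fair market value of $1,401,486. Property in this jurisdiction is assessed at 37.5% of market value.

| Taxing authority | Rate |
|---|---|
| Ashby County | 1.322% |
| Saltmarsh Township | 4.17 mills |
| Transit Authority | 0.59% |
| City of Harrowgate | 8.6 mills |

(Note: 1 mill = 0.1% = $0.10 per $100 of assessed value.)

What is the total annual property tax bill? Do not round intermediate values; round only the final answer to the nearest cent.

$16,760.02

Assessed value = $1,401,486 × 0.375 = $525,557.25
Ashby County: $525,557.25 × 0.01322 = $6,947.866845
Saltmarsh Township: $525,557.25 × 0.00417 = $2,191.5737325
Transit Authority: $525,557.25 × 0.0059 = $3,100.787775
City of Harrowgate: $525,557.25 × 0.0086 = $4,519.79235
Total = $16,760.0207025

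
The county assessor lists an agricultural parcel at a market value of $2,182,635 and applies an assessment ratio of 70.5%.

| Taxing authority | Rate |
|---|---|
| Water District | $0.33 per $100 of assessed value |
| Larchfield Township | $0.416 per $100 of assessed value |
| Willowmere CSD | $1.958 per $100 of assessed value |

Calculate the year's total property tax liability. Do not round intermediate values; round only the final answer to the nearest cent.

Assessed value = $2,182,635 × 0.705 = $1,538,757.675
Water District: $1,538,757.675 × 0.0033 = $5,077.9003275
Larchfield Township: $1,538,757.675 × 0.00416 = $6,401.231928
Willowmere CSD: $1,538,757.675 × 0.01958 = $30,128.8752765
Total = $5,077.9003275 + $6,401.231928 + $30,128.8752765 = $41,608.007532

$41,608.01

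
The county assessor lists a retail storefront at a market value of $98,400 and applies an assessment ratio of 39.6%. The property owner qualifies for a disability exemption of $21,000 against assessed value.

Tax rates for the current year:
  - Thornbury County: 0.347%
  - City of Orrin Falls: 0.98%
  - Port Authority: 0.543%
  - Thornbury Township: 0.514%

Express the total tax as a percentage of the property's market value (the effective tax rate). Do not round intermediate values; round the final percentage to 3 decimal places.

Assessed value = $98,400 × 0.396 = $38,966.4
Taxable value = $38,966.4 − $21,000 = $17,966.4
Thornbury County: $17,966.4 × 0.00347 = $62.343408
City of Orrin Falls: $17,966.4 × 0.0098 = $176.07072
Port Authority: $17,966.4 × 0.00543 = $97.557552
Thornbury Township: $17,966.4 × 0.00514 = $92.347296
Total tax = $428.318976
Effective rate = $428.318976 ÷ $98,400 = 0.435% of market value

0.435%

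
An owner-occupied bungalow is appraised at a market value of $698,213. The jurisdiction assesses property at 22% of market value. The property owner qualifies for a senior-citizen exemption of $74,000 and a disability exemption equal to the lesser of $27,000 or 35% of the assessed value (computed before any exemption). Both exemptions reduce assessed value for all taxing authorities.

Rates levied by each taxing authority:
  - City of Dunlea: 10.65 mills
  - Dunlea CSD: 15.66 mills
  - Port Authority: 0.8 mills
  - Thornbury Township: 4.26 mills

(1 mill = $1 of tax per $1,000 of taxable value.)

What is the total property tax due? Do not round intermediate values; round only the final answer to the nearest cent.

Assessed value = $698,213 × 0.22 = $153,606.86
Disability exemption = min($27,000, 35% × $153,606.86) = min($27,000, $53,762.401) = $27,000 (dollar cap binds)
Taxable value = $153,606.86 − $74,000 − $27,000 = $52,606.86
City of Dunlea: $52,606.86 × 0.01065 = $560.263059
Dunlea CSD: $52,606.86 × 0.01566 = $823.8234276
Port Authority: $52,606.86 × 0.0008 = $42.085488
Thornbury Township: $52,606.86 × 0.00426 = $224.1052236
Total = $1,650.2771982

$1,650.28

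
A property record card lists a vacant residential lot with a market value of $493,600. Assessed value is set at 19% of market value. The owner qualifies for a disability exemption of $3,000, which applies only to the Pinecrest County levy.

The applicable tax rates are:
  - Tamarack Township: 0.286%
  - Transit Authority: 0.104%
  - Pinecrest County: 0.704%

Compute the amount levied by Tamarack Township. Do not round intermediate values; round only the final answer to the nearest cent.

Assessed value = $493,600 × 0.19 = $93,784
Tamarack Township taxable value = $93,784 (exemption does not apply)
Tamarack Township levy = $93,784 × 0.00286 = $268.22224

$268.22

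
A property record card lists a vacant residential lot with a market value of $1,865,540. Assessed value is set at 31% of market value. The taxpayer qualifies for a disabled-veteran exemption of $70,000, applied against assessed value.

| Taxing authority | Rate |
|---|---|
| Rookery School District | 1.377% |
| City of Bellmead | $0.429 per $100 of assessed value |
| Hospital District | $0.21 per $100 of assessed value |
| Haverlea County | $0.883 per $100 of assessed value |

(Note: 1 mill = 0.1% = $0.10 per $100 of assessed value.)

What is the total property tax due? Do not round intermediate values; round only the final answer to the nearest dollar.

Assessed value = $1,865,540 × 0.31 = $578,317.4
Taxable value = $578,317.4 − $70,000 = $508,317.4
Rookery School District: $508,317.4 × 0.01377 = $6,999.530598
City of Bellmead: $508,317.4 × 0.00429 = $2,180.681646
Hospital District: $508,317.4 × 0.0021 = $1,067.46654
Haverlea County: $508,317.4 × 0.00883 = $4,488.442642
Total = $14,736.121426

$14,736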